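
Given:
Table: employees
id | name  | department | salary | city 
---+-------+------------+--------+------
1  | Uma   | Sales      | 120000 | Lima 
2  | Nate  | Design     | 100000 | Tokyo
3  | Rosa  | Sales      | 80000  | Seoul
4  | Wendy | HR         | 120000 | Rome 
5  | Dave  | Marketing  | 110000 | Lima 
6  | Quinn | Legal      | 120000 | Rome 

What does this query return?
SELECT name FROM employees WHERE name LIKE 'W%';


LIKE 'W%' matches names starting with 'W'
Matching: 1

1 rows:
Wendy


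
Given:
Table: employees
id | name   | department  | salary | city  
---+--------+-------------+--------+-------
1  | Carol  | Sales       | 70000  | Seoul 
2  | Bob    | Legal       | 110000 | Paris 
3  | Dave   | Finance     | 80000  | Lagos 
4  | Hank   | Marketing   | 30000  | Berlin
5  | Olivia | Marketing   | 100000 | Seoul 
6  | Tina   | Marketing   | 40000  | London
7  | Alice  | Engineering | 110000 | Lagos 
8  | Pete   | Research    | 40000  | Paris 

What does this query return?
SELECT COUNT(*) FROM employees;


COUNT(*) counts all rows

8


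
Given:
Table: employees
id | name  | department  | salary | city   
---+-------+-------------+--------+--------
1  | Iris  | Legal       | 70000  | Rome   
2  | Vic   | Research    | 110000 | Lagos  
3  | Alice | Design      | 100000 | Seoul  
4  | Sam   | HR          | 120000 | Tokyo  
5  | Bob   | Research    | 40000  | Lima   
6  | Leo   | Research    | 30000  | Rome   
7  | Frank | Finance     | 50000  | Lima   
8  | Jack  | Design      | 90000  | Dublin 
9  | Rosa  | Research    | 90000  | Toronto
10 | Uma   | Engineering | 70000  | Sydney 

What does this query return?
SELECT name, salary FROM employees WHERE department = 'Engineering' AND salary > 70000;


Filtering: department = 'Engineering' AND salary > 70000
Matching: 0 rows

Empty result set (0 rows)


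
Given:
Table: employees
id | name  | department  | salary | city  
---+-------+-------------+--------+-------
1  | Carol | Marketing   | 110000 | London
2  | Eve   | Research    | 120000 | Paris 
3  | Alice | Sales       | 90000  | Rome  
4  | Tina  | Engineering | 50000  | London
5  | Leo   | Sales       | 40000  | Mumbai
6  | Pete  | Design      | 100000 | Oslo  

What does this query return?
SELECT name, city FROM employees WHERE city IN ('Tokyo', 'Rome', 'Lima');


Filtering: city IN ('Tokyo', 'Rome', 'Lima')
Matching: 1 rows

1 rows:
Alice, Rome


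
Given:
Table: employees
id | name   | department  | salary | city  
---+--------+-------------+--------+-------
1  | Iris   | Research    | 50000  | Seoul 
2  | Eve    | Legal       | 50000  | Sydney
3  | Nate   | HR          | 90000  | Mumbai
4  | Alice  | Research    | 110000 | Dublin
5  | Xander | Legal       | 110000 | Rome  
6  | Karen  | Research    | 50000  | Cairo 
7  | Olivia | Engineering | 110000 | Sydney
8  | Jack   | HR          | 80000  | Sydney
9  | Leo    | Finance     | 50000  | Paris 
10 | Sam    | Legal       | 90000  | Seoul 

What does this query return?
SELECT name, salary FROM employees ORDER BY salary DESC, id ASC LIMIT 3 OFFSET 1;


Sort by salary DESC (id ASC tiebreak), then skip 1 and take 3
Rows 2 through 4

3 rows:
Xander, 110000
Olivia, 110000
Nate, 90000


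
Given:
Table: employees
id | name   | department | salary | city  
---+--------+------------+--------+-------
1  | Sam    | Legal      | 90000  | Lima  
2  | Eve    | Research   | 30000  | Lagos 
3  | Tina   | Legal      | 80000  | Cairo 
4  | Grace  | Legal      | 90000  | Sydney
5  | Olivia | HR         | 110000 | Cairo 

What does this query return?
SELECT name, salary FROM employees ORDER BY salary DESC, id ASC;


Sorting by salary DESC, then id ASC for ties

5 rows:
Olivia, 110000
Sam, 90000
Grace, 90000
Tina, 80000
Eve, 30000


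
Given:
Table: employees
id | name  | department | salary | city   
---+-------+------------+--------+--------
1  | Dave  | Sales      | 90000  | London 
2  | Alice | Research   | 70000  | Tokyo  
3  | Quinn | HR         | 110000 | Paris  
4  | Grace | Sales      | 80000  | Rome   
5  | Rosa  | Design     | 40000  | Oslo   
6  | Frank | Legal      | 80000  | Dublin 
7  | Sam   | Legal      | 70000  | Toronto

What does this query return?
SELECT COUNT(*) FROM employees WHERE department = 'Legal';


Counting rows where department = 'Legal'
  Frank -> MATCH
  Sam -> MATCH


2


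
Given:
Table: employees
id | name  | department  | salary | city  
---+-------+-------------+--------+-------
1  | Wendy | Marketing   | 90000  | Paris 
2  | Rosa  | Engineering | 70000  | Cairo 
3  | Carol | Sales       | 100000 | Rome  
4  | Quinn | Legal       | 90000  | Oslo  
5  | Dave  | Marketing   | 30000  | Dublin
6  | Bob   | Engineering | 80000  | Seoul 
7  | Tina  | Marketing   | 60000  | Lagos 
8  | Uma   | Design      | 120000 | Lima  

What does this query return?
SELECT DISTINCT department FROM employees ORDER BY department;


All 'department' values (row order): Marketing, Engineering, Sales, Legal, Marketing, Engineering, Marketing, Design
Removing duplicates leaves 5 unique value(s).

5 values:
Design
Engineering
Legal
Marketing
Sales


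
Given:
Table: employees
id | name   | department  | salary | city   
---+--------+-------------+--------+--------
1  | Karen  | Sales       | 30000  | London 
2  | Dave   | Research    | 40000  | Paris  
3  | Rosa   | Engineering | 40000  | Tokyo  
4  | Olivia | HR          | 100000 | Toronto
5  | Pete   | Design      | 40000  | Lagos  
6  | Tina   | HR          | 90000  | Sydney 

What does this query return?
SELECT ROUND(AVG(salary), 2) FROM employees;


SUM(salary) = 340000
COUNT = 6
ROUND(AVG, 2) = ROUND(340000 / 6, 2) = 56666.67

56666.67


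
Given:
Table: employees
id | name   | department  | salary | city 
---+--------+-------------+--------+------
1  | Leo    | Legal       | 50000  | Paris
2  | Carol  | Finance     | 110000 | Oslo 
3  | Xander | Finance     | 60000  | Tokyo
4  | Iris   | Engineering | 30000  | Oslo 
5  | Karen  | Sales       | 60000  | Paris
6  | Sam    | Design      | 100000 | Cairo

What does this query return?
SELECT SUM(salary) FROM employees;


SUM(salary) = 50000 + 110000 + 60000 + 30000 + 60000 + 100000 = 410000

410000


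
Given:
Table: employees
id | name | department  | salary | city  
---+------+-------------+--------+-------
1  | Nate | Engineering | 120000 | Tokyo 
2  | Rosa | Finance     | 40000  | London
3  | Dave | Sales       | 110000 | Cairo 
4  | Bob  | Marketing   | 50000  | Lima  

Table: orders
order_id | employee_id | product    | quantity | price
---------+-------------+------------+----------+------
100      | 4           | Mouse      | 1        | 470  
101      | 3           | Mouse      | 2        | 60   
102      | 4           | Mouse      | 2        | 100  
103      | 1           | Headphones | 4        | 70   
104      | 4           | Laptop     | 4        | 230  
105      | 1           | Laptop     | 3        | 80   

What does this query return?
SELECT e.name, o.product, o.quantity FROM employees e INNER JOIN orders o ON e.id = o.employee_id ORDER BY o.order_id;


Joining employees.id = orders.employee_id:
  employee Bob (id=4) -> order Mouse
  employee Dave (id=3) -> order Mouse
  employee Bob (id=4) -> order Mouse
  employee Nate (id=1) -> order Headphones
  employee Bob (id=4) -> order Laptop
  employee Nate (id=1) -> order Laptop


6 rows:
Bob, Mouse, 1
Dave, Mouse, 2
Bob, Mouse, 2
Nate, Headphones, 4
Bob, Laptop, 4
Nate, Laptop, 3


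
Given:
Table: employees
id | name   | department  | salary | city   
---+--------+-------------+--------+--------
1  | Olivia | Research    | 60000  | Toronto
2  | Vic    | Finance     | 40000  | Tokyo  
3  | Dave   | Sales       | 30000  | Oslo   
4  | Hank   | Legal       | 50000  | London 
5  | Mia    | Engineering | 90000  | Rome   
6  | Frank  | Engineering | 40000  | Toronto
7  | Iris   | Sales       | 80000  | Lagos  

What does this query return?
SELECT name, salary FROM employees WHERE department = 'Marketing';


Filtering: department = 'Marketing'
Matching rows: 0

Empty result set (0 rows)


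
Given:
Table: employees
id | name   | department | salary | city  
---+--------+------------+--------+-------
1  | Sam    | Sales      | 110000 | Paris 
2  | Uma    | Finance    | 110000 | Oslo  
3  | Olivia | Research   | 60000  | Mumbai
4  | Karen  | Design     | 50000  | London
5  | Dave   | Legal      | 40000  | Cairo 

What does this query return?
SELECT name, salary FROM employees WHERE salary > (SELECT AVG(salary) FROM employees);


Subquery: AVG(salary) = 74000.0
Filtering: salary > 74000.0
  Sam (110000) -> MATCH
  Uma (110000) -> MATCH


2 rows:
Sam, 110000
Uma, 110000


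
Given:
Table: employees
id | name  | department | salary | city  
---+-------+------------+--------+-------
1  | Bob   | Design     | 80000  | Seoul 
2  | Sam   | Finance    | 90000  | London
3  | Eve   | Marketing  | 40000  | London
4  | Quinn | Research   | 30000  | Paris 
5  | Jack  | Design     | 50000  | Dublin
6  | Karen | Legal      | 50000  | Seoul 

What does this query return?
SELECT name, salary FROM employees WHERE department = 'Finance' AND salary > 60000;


Filtering: department = 'Finance' AND salary > 60000
Matching: 1 rows

1 rows:
Sam, 90000


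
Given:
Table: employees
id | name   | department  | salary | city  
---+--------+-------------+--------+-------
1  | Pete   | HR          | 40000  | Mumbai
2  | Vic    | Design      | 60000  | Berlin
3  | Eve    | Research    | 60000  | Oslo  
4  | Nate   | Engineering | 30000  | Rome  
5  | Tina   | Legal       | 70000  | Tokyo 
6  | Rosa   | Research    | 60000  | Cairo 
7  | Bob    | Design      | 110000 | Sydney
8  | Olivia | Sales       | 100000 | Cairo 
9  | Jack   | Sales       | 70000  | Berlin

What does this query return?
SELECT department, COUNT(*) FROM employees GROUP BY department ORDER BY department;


Assigning each row to its department group:
  Pete -> HR
  Vic -> Design
  Eve -> Research
  Nate -> Engineering
  Tina -> Legal
  Rosa -> Research
  Bob -> Design
  Olivia -> Sales
  Jack -> Sales


6 groups:
Design, 2
Engineering, 1
HR, 1
Legal, 1
Research, 2
Sales, 2


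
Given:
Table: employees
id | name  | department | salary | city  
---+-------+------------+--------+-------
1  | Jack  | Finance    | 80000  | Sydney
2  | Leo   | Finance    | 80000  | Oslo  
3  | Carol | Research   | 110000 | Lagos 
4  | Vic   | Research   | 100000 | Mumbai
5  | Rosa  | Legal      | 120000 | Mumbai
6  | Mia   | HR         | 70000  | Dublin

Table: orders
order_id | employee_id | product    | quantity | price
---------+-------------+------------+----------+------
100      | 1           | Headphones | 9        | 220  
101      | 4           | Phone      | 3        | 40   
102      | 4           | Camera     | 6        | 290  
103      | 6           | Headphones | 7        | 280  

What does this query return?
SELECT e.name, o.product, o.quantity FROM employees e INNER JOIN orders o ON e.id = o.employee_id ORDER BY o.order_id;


Joining employees.id = orders.employee_id:
  employee Jack (id=1) -> order Headphones
  employee Vic (id=4) -> order Phone
  employee Vic (id=4) -> order Camera
  employee Mia (id=6) -> order Headphones


4 rows:
Jack, Headphones, 9
Vic, Phone, 3
Vic, Camera, 6
Mia, Headphones, 7


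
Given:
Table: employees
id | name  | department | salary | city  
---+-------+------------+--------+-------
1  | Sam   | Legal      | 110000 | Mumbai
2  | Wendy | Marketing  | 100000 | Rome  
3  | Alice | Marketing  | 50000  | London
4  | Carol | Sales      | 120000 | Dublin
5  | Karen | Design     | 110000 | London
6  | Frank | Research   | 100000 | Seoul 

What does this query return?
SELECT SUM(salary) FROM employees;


SUM(salary) = 110000 + 100000 + 50000 + 120000 + 110000 + 100000 = 590000

590000


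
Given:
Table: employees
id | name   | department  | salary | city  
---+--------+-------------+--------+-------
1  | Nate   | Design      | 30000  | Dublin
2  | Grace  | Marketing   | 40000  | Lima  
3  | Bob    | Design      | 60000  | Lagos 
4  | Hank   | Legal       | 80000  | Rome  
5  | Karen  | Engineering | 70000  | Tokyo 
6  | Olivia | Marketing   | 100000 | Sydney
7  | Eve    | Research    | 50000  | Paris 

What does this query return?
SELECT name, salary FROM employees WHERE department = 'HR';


Filtering: department = 'HR'
Matching rows: 0

Empty result set (0 rows)


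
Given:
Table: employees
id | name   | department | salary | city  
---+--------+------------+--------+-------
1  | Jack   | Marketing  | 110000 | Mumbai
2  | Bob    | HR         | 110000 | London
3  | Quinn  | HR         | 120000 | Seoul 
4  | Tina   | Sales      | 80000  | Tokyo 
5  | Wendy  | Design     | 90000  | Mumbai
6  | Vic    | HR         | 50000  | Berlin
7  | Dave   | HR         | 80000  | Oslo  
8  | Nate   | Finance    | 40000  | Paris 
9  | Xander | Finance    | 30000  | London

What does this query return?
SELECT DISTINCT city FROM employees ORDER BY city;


All 'city' values (row order): Mumbai, London, Seoul, Tokyo, Mumbai, Berlin, Oslo, Paris, London
Removing duplicates leaves 7 unique value(s).

7 values:
Berlin
London
Mumbai
Oslo
Paris
Seoul
Tokyo


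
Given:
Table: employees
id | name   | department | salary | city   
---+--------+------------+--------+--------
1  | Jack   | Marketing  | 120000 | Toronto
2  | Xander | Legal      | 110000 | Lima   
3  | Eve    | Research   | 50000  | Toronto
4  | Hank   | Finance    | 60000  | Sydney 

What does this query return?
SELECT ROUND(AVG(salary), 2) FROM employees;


SUM(salary) = 340000
COUNT = 4
ROUND(AVG, 2) = ROUND(340000 / 4, 2) = 85000.0

85000.0


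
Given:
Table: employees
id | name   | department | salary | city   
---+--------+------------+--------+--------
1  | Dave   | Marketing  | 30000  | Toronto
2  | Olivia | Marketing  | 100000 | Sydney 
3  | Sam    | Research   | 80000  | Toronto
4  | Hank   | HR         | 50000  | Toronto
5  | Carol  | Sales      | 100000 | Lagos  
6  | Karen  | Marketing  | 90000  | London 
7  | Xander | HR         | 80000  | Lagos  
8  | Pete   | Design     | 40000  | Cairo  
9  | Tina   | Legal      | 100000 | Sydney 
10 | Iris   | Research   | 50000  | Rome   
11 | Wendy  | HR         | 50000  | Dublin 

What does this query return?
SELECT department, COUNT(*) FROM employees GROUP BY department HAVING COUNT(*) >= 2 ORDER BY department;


Groups with count >= 2:
  HR: 3 -> PASS
  Marketing: 3 -> PASS
  Research: 2 -> PASS
  Design: 1 -> filtered out
  Legal: 1 -> filtered out
  Sales: 1 -> filtered out


3 groups:
HR, 3
Marketing, 3
Research, 2


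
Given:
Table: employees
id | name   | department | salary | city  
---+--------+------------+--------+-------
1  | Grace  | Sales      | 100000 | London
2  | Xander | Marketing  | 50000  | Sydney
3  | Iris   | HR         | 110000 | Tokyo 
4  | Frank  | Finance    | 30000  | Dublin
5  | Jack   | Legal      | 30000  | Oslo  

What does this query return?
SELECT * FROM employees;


SELECT * returns all 5 rows with all columns

5 rows:
1, Grace, Sales, 100000, London
2, Xander, Marketing, 50000, Sydney
3, Iris, HR, 110000, Tokyo
4, Frank, Finance, 30000, Dublin
5, Jack, Legal, 30000, Oslo


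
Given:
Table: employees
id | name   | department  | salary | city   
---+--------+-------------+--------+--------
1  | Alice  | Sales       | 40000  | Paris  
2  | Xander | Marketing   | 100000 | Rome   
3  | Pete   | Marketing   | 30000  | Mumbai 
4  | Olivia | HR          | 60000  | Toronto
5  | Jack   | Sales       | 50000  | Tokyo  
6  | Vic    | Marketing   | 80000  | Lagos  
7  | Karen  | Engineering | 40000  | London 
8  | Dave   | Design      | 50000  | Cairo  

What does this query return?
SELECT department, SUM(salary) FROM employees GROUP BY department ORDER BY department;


Summing salary within each department:
  Design: 50000 = 50000
  Engineering: 40000 = 40000
  HR: 60000 = 60000
  Marketing: 100000 + 30000 + 80000 = 210000
  Sales: 40000 + 50000 = 90000


5 groups:
Design, 50000
Engineering, 40000
HR, 60000
Marketing, 210000
Sales, 90000


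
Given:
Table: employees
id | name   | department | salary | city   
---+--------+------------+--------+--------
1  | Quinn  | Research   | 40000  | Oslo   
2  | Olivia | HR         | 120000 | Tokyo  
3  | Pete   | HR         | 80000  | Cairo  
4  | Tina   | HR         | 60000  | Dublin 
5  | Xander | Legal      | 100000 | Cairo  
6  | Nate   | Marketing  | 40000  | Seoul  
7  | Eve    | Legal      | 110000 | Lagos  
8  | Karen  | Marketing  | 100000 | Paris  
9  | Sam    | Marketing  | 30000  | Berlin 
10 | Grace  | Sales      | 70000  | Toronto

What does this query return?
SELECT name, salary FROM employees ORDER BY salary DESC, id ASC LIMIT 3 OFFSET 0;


Sort by salary DESC (id ASC tiebreak), then skip 0 and take 3
Rows 1 through 3

3 rows:
Olivia, 120000
Eve, 110000
Xander, 100000


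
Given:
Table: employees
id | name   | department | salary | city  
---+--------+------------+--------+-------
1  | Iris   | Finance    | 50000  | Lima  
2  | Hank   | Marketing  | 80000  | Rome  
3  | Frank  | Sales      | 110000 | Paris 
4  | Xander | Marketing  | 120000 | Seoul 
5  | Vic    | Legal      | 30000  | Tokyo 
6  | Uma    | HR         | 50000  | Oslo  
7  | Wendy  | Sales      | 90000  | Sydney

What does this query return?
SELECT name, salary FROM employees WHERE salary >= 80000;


Filtering: salary >= 80000
Matching: 4 rows

4 rows:
Hank, 80000
Frank, 110000
Xander, 120000
Wendy, 90000


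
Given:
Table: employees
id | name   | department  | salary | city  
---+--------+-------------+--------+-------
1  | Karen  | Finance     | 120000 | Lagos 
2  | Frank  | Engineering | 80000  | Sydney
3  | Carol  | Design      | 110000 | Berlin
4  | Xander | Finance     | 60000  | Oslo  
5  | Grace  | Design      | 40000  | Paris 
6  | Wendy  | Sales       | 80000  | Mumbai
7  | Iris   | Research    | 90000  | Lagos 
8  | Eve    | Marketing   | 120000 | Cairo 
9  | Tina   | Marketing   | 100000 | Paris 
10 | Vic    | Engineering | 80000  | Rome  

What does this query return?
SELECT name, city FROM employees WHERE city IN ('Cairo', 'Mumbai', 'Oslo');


Filtering: city IN ('Cairo', 'Mumbai', 'Oslo')
Matching: 3 rows

3 rows:
Xander, Oslo
Wendy, Mumbai
Eve, Cairo


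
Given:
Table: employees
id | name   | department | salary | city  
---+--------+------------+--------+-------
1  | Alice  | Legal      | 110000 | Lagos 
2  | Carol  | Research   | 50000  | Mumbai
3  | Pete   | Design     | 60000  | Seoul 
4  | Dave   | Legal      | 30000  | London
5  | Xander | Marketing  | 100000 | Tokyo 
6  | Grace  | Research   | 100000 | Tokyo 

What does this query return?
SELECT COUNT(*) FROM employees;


COUNT(*) counts all rows

6


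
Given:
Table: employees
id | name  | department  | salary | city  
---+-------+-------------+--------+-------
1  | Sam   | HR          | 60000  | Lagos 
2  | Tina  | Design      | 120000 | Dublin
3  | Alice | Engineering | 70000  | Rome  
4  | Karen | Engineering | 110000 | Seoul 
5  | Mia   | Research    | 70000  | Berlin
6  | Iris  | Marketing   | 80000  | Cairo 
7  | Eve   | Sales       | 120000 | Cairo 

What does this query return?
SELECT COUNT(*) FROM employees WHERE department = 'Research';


Counting rows where department = 'Research'
  Mia -> MATCH


1


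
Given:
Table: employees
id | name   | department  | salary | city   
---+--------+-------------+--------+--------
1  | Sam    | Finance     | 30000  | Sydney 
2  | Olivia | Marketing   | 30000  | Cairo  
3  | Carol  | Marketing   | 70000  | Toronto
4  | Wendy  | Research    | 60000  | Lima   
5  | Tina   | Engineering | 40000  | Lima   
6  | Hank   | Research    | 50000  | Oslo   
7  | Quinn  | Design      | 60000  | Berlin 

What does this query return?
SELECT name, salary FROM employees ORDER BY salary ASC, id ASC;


Sorting by salary ASC, then id ASC for ties

7 rows:
Sam, 30000
Olivia, 30000
Tina, 40000
Hank, 50000
Wendy, 60000
Quinn, 60000
Carol, 70000


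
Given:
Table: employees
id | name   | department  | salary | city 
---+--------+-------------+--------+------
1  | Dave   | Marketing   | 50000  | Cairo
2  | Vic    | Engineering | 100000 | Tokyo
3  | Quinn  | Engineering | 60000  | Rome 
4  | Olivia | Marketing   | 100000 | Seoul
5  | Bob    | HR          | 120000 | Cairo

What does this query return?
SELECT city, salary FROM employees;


Projecting columns: city, salary

5 rows:
Cairo, 50000
Tokyo, 100000
Rome, 60000
Seoul, 100000
Cairo, 120000


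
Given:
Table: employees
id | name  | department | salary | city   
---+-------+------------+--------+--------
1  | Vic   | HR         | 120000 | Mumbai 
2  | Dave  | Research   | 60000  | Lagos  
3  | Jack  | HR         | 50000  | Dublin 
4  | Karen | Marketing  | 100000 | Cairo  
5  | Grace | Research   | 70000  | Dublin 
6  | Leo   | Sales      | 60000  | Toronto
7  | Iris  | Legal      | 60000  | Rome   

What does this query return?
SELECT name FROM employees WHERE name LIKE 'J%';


LIKE 'J%' matches names starting with 'J'
Matching: 1

1 rows:
Jack


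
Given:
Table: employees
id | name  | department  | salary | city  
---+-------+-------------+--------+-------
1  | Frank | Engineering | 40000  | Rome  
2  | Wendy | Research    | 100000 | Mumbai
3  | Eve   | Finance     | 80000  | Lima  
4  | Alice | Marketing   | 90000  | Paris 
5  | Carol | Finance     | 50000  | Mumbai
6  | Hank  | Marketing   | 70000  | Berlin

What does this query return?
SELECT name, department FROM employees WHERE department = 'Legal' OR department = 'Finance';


Filtering: department = 'Legal' OR 'Finance'
Matching: 2 rows

2 rows:
Eve, Finance
Carol, Finance


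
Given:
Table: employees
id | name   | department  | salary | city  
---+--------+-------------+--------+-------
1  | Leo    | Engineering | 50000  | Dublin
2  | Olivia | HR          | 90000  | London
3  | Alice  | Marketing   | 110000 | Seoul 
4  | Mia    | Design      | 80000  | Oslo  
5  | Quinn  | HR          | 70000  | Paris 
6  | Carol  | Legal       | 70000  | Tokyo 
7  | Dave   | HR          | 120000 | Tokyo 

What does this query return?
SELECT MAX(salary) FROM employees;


Salaries: 50000, 90000, 110000, 80000, 70000, 70000, 120000
MAX = 120000

120000


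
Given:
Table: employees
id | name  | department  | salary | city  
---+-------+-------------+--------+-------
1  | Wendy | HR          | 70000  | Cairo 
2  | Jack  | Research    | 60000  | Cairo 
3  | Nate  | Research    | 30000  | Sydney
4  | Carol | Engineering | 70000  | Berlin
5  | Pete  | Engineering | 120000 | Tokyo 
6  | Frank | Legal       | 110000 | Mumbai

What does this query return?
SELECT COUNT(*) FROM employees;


COUNT(*) counts all rows

6


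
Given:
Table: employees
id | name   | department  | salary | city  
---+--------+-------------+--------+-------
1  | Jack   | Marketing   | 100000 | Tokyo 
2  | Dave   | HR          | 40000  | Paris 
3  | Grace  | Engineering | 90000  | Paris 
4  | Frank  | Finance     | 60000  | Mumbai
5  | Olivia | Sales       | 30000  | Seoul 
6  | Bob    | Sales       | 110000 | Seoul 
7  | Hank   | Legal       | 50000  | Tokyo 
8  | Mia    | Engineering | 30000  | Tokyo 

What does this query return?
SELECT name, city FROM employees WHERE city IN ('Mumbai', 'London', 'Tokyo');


Filtering: city IN ('Mumbai', 'London', 'Tokyo')
Matching: 4 rows

4 rows:
Jack, Tokyo
Frank, Mumbai
Hank, Tokyo
Mia, Tokyo


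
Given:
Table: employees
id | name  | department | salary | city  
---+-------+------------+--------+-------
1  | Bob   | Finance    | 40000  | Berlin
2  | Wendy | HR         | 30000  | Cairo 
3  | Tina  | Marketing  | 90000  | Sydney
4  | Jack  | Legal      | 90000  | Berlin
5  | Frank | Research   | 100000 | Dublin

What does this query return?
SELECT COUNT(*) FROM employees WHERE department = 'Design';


Counting rows where department = 'Design'


0


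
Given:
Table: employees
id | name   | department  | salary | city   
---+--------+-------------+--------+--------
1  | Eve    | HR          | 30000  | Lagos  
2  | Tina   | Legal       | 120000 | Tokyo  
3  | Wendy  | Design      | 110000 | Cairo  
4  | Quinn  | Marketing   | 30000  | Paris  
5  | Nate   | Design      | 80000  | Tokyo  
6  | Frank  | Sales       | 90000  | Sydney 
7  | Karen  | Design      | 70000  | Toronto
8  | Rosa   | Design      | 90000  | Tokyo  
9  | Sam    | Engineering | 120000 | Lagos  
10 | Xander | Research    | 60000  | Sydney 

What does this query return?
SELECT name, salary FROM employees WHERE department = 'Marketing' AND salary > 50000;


Filtering: department = 'Marketing' AND salary > 50000
Matching: 0 rows

Empty result set (0 rows)


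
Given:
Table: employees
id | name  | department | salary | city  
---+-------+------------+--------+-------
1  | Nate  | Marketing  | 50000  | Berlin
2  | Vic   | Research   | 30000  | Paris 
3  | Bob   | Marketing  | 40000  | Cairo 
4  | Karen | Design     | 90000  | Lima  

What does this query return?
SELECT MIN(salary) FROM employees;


Salaries: 50000, 30000, 40000, 90000
MIN = 30000

30000


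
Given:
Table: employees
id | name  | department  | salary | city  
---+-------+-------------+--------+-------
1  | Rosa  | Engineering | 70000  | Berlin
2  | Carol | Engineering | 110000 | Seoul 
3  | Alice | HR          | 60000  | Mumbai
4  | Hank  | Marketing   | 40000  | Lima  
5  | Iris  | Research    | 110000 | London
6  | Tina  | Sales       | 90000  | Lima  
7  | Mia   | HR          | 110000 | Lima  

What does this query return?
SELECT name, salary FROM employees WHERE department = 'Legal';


Filtering: department = 'Legal'
Matching rows: 0

Empty result set (0 rows)


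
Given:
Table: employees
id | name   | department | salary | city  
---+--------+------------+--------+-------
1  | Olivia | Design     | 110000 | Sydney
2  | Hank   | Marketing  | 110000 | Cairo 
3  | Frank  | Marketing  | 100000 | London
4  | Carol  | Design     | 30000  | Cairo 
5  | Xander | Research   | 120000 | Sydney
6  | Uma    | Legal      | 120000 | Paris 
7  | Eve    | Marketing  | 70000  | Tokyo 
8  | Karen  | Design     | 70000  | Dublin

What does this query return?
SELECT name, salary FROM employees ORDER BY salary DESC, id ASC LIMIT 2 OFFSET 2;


Sort by salary DESC (id ASC tiebreak), then skip 2 and take 2
Rows 3 through 4

2 rows:
Olivia, 110000
Hank, 110000


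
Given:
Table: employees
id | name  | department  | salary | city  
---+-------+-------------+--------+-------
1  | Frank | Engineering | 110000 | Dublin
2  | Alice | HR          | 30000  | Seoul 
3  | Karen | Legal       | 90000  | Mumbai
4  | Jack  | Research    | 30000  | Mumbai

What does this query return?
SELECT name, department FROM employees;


Projecting columns: name, department

4 rows:
Frank, Engineering
Alice, HR
Karen, Legal
Jack, Research


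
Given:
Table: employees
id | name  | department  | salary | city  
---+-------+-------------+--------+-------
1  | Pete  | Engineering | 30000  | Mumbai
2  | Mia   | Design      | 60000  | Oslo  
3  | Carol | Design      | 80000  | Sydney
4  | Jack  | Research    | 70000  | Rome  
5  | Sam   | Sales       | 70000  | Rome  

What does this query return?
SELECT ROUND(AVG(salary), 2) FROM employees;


SUM(salary) = 310000
COUNT = 5
ROUND(AVG, 2) = ROUND(310000 / 5, 2) = 62000.0

62000.0


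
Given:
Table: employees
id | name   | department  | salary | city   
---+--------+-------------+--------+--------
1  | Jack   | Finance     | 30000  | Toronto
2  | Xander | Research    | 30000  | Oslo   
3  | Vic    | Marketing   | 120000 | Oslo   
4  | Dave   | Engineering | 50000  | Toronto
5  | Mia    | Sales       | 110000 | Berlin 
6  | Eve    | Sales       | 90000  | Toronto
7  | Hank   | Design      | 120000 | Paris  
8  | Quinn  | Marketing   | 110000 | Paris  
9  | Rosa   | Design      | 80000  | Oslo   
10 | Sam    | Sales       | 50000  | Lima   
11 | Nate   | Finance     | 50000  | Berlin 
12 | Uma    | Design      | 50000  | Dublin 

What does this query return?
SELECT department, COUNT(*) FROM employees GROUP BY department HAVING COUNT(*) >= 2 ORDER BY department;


Groups with count >= 2:
  Design: 3 -> PASS
  Finance: 2 -> PASS
  Marketing: 2 -> PASS
  Sales: 3 -> PASS
  Engineering: 1 -> filtered out
  Research: 1 -> filtered out


4 groups:
Design, 3
Finance, 2
Marketing, 2
Sales, 3


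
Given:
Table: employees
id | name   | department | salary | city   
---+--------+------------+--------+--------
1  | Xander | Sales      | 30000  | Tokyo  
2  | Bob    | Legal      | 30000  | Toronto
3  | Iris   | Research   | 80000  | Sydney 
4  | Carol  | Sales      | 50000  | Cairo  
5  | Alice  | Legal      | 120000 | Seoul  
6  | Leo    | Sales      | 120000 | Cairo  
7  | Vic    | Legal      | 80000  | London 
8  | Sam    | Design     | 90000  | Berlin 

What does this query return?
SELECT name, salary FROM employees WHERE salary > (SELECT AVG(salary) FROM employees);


Subquery: AVG(salary) = 75000.0
Filtering: salary > 75000.0
  Iris (80000) -> MATCH
  Alice (120000) -> MATCH
  Leo (120000) -> MATCH
  Vic (80000) -> MATCH
  Sam (90000) -> MATCH


5 rows:
Iris, 80000
Alice, 120000
Leo, 120000
Vic, 80000
Sam, 90000


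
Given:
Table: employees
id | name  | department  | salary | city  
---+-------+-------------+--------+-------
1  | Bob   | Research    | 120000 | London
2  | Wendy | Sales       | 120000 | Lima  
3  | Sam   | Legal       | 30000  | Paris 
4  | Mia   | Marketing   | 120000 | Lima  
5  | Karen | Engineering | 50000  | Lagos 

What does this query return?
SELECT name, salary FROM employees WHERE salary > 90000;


Filtering: salary > 90000
Matching: 3 rows

3 rows:
Bob, 120000
Wendy, 120000
Mia, 120000


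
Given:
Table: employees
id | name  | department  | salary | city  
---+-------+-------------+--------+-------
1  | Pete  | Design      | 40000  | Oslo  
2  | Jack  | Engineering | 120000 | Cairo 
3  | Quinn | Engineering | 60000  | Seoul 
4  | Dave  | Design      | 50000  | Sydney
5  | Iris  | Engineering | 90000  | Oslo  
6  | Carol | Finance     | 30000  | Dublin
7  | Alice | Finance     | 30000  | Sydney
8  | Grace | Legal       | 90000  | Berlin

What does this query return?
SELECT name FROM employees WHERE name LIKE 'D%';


LIKE 'D%' matches names starting with 'D'
Matching: 1

1 rows:
Dave


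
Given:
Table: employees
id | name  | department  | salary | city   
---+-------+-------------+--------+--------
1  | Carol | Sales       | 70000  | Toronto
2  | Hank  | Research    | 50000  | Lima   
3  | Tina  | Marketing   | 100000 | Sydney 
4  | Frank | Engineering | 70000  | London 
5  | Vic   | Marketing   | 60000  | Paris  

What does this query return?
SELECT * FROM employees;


SELECT * returns all 5 rows with all columns

5 rows:
1, Carol, Sales, 70000, Toronto
2, Hank, Research, 50000, Lima
3, Tina, Marketing, 100000, Sydney
4, Frank, Engineering, 70000, London
5, Vic, Marketing, 60000, Paris


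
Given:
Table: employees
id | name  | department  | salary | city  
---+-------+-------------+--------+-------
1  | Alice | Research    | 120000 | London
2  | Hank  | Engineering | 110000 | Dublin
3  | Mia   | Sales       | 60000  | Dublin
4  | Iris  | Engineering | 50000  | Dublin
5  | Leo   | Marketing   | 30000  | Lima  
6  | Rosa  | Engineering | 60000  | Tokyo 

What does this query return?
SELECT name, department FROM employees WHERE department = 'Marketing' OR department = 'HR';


Filtering: department = 'Marketing' OR 'HR'
Matching: 1 rows

1 rows:
Leo, Marketing


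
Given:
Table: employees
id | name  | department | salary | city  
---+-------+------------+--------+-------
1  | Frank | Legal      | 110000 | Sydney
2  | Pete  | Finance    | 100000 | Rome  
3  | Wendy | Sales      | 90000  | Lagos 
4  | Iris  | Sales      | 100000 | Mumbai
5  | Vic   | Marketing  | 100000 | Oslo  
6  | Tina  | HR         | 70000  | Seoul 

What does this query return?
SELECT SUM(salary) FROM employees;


SUM(salary) = 110000 + 100000 + 90000 + 100000 + 100000 + 70000 = 570000

570000


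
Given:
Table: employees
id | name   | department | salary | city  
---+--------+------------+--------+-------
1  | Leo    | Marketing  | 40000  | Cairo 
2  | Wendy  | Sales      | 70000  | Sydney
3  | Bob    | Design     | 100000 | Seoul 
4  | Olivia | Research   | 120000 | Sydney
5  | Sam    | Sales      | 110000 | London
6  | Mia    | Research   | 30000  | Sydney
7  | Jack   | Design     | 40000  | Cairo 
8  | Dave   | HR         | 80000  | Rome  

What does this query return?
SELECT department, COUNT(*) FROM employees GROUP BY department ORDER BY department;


Assigning each row to its department group:
  Leo -> Marketing
  Wendy -> Sales
  Bob -> Design
  Olivia -> Research
  Sam -> Sales
  Mia -> Research
  Jack -> Design
  Dave -> HR


5 groups:
Design, 2
HR, 1
Marketing, 1
Research, 2
Sales, 2


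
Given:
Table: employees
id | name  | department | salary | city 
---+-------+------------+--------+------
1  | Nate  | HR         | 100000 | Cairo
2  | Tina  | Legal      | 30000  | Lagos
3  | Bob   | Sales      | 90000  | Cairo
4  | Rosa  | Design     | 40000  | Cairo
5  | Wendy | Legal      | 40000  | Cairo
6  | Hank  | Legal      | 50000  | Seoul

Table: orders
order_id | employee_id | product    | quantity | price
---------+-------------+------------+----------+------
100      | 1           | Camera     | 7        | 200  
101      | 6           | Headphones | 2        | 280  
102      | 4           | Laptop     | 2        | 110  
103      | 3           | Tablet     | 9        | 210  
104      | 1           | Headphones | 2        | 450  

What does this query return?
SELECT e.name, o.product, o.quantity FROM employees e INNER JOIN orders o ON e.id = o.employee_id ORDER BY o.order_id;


Joining employees.id = orders.employee_id:
  employee Nate (id=1) -> order Camera
  employee Hank (id=6) -> order Headphones
  employee Rosa (id=4) -> order Laptop
  employee Bob (id=3) -> order Tablet
  employee Nate (id=1) -> order Headphones


5 rows:
Nate, Camera, 7
Hank, Headphones, 2
Rosa, Laptop, 2
Bob, Tablet, 9
Nate, Headphones, 2


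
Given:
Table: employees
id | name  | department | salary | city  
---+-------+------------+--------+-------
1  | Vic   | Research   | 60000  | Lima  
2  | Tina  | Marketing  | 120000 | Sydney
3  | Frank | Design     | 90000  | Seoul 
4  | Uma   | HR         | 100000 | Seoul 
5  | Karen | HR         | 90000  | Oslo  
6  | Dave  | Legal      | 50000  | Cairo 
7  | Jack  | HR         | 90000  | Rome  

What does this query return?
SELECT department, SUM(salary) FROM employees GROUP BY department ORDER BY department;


Summing salary within each department:
  Design: 90000 = 90000
  HR: 100000 + 90000 + 90000 = 280000
  Legal: 50000 = 50000
  Marketing: 120000 = 120000
  Research: 60000 = 60000


5 groups:
Design, 90000
HR, 280000
Legal, 50000
Marketing, 120000
Research, 60000


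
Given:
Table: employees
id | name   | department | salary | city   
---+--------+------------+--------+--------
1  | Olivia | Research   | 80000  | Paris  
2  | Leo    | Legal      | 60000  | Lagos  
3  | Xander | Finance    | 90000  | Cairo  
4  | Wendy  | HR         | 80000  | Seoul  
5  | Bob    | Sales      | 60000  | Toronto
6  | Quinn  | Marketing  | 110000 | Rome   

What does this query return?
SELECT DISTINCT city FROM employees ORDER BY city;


All 'city' values (row order): Paris, Lagos, Cairo, Seoul, Toronto, Rome
Removing duplicates leaves 6 unique value(s).

6 values:
Cairo
Lagos
Paris
Rome
Seoul
Toronto


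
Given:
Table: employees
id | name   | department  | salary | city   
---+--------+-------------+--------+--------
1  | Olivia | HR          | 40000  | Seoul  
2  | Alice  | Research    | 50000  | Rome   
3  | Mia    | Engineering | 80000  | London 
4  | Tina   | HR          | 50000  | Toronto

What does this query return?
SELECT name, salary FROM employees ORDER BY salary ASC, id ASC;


Sorting by salary ASC, then id ASC for ties

4 rows:
Olivia, 40000
Alice, 50000
Tina, 50000
Mia, 80000


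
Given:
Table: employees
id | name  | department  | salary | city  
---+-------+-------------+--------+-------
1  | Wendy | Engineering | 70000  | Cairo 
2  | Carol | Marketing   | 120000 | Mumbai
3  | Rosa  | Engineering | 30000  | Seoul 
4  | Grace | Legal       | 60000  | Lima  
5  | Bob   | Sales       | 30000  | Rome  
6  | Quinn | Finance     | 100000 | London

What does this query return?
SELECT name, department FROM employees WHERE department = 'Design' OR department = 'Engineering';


Filtering: department = 'Design' OR 'Engineering'
Matching: 2 rows

2 rows:
Wendy, Engineering
Rosa, Engineering


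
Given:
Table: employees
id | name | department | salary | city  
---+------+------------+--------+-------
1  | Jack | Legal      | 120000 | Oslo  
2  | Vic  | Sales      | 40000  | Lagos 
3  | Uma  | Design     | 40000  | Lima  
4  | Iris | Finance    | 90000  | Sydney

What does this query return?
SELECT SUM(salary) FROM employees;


SUM(salary) = 120000 + 40000 + 40000 + 90000 = 290000

290000


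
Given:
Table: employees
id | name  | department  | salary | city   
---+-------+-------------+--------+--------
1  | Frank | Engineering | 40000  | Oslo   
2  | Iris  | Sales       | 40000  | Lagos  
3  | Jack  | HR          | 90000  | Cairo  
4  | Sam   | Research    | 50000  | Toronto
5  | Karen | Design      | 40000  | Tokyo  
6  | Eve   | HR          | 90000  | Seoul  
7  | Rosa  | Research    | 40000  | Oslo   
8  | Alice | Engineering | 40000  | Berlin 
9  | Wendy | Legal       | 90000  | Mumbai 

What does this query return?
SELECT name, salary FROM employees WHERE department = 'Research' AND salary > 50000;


Filtering: department = 'Research' AND salary > 50000
Matching: 0 rows

Empty result set (0 rows)


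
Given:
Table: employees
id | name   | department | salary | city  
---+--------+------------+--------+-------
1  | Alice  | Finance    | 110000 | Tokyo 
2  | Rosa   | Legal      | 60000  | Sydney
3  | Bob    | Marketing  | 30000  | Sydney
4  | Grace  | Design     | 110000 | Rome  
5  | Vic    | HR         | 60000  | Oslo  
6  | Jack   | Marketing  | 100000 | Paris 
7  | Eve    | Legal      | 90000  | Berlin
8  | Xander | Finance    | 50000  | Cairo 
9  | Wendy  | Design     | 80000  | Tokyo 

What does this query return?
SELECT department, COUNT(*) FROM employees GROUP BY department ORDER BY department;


Assigning each row to its department group:
  Alice -> Finance
  Rosa -> Legal
  Bob -> Marketing
  Grace -> Design
  Vic -> HR
  Jack -> Marketing
  Eve -> Legal
  Xander -> Finance
  Wendy -> Design


5 groups:
Design, 2
Finance, 2
HR, 1
Legal, 2
Marketing, 2


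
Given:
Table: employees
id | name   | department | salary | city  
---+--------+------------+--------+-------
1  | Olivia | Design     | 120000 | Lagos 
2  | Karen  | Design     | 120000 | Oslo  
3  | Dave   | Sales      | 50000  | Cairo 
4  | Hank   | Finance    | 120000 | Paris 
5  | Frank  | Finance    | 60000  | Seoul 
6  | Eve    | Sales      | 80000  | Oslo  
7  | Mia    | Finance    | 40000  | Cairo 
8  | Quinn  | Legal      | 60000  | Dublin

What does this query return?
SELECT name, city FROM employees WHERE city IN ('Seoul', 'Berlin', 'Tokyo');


Filtering: city IN ('Seoul', 'Berlin', 'Tokyo')
Matching: 1 rows

1 rows:
Frank, Seoul


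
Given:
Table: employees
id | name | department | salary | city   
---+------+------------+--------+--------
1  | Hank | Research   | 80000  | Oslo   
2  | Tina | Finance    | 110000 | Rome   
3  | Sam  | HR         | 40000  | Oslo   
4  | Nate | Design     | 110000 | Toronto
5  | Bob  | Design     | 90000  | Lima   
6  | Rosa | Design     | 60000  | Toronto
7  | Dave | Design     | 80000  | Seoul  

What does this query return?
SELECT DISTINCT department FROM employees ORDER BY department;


All 'department' values (row order): Research, Finance, HR, Design, Design, Design, Design
Removing duplicates leaves 4 unique value(s).

4 values:
Design
Finance
HR
Research


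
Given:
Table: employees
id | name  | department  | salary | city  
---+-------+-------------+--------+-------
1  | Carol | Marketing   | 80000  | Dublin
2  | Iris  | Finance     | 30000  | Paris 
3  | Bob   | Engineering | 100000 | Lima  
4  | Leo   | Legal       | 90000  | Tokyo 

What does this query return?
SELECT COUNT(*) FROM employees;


COUNT(*) counts all rows

4
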